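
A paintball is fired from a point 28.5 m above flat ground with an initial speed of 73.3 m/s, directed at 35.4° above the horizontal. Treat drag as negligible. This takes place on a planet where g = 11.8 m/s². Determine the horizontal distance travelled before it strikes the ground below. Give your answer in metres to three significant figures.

467 m

vₓ = 73.30 cos 35.4° = 59.75 m/s; v_y0 = 73.30 sin 35.4° = 42.46 m/s.
With up positive and y = 0 at the ground: y(t) = 28.5 + (42.46) t − 5.900 t². Setting y = 0 and taking the positive root: t = [42.46 + √(42.46² + 2·11.8·28.5)] / 11.8 = (42.46 + 49.76) / 11.8 = 7.815 s.
Horizontal distance: R = vₓ t = 59.75 × 7.815 = 466.9 m.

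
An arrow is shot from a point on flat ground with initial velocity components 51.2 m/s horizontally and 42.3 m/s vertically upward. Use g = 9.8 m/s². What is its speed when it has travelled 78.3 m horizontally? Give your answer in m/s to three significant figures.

x = vₓ t ⇒ t = 78.3/51.20 = 1.529 s.
Vertical velocity there: v_y = v_y0 − g t = 42.30 − 9.80 × 1.529 = 27.31 m/s.
Speed: √(vₓ² + v_y²) = √(51.20² + 27.31²) = 58.03 m/s.

58.0 m/s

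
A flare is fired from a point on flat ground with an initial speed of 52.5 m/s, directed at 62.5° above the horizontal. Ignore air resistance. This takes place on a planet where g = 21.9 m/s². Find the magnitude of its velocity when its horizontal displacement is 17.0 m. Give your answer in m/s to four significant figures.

Horizontal component vₓ = 52.50 cos 62.5° = 24.24 m/s; vertical v_y0 = 52.50 sin 62.5° = 46.57 m/s.
Time to reach x = 17.0 m: t = x/vₓ = 17.0/24.24 = 0.7013 s.
Vertical velocity there: v_y = v_y0 − g t = 46.57 − 21.9 × 0.7013 = 31.21 m/s.
Speed: √(vₓ² + v_y²) = √(24.24² + 31.21²) = 39.52 m/s.

39.52 m/s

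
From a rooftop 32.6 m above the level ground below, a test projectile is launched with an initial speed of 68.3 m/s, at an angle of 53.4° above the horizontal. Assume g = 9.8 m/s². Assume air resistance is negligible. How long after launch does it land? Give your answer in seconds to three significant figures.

Resolve: vₓ = 68.30 cos 53.4° = 40.72 m/s and v_y0 = 68.30 sin 53.4° = 54.83 m/s.
The projectile lands when y = 32.6 + (54.83) t − ½·9.80·t² = 0. Positive root: t = (54.83 + √(54.83² + 2·9.80·32.6)) / 9.80 = (54.83 + 60.38) / 9.80 = 11.76 s.

11.8 s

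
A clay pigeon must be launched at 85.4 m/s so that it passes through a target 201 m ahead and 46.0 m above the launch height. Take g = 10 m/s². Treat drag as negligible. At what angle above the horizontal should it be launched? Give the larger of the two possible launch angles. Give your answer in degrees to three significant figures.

Trajectory: y = x tanθ − g x² (1 + tan²θ)/(2v₀²). With x = 201, y = 46.0, v₀ = 85.4, g = 10.0:
27.70 tan²θ − 201 tanθ + (73.70) = 0.
tanθ = [201 ± √(201² − 4 × 27.70 × (73.70))] / (2 × 27.70) = (201 ± 179.5) / 55.40, giving tanθ = 0.3873 or 6.870.
θ = 21.17° or 81.72°; the larger is 81.72°.

81.7°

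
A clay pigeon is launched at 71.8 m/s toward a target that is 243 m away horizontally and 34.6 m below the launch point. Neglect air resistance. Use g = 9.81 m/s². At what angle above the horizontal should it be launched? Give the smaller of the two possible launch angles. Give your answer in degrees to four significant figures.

5.184°

Trajectory: y = x tanθ − g x² (1 + tan²θ)/(2v₀²). With x = 243, y = −34.6, v₀ = 71.8, g = 9.81:
56.18 tan²θ − 243 tanθ + (21.58) = 0.
tanθ = [243 ± √(243² − 4 × 56.18 × (21.58))] / (2 × 56.18) = (243 ± 232.8) / 112.4, giving tanθ = 0.09072 or 4.234.
θ = 5.184° or 76.71°; the smaller is 5.184°.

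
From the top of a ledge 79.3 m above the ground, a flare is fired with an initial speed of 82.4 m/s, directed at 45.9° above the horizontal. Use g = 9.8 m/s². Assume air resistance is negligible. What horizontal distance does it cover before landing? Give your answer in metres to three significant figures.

Components: vₓ = 82.40 cos 45.9° = 57.34 m/s, v_y0 = 82.40 sin 45.9° = 59.17 m/s.
With up positive and y = 0 at the ground: y(t) = 79.3 + (59.17) t − 4.900 t². Setting y = 0 and taking the positive root: t = [59.17 + √(59.17² + 2·9.80·79.3)] / 9.80 = (59.17 + 71.10) / 9.80 = 13.29 s.
Horizontal distance: R = vₓ t = 57.34 × 13.29 = 762.3 m.

762 m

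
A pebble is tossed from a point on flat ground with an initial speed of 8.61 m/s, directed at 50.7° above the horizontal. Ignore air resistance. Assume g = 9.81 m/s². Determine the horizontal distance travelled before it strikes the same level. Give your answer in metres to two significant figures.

Components: vₓ = 8.610 cos 50.7° = 5.453 m/s, v_y0 = 8.610 sin 50.7° = 6.663 m/s.
Flight time T = 2 v_y0 / g = 1.358 s.
Range: R = vₓ T = 5.453 × 1.358 = 7.408 m.

7.4 m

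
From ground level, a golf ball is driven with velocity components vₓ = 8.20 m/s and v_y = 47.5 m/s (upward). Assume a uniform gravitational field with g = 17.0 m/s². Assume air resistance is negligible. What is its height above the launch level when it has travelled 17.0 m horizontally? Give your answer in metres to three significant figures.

At x = 17.0 m, t = x/vₓ = 17.0/8.200 = 2.073 s.
Height: y = v_y0 t − ½ g t² = 47.50 × 2.073 − 8.500 × 2.073² = 98.48 − 36.53 = 61.94 m.

61.9 m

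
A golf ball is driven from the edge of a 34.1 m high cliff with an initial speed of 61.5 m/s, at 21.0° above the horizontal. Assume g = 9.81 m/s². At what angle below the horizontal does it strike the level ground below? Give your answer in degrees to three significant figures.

vₓ = 61.50 cos 21.0° = 57.42 m/s; v_y0 = 61.50 sin 21.0° = 22.04 m/s.
The projectile lands when y = 34.1 + (22.04) t − ½·9.81·t² = 0. Positive root: t = (22.04 + √(22.04² + 2·9.81·34.1)) / 9.81 = (22.04 + 33.98) / 9.81 = 5.711 s.
At impact: v_y = v_y0 − g t = −33.98 m/s; vₓ = 57.42 m/s.
Angle below horizontal: arctan(|v_y|/vₓ) = arctan(33.98/57.42) = 30.62°.

30.6°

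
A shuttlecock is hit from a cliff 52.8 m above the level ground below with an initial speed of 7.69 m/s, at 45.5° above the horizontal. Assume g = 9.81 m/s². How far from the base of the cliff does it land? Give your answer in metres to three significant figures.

vₓ = 7.690 cos 45.5° = 5.390 m/s; v_y0 = 7.690 sin 45.5° = 5.485 m/s.
With up positive and y = 0 at the ground: y(t) = 52.8 + (5.485) t − 4.905 t². Setting y = 0 and taking the positive root: t = [5.485 + √(5.485² + 2·9.81·52.8)] / 9.81 = (5.485 + 32.65) / 9.81 = 3.887 s.
Horizontal distance: R = vₓ t = 5.390 × 3.887 = 20.95 m.

21.0 m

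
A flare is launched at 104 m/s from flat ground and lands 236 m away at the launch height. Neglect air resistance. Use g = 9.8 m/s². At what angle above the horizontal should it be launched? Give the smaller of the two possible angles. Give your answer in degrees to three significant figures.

R = v₀² sin 2θ / g gives sin 2θ = gR/v₀² = 9.80·236/104² = 0.2138.
2θ = 12.35° or 180° − 12.35° = 167.7°, so θ = 6.173° or 83.83°.
The smaller angle is 6.173°.

6.17°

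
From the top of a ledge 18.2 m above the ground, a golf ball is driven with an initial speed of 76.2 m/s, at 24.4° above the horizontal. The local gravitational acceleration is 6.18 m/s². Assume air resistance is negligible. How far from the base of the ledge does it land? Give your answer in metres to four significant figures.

745.0 m

vₓ = 76.20 cos 24.4° = 69.39 m/s; v_y0 = 76.20 sin 24.4° = 31.48 m/s.
With up positive and y = 0 at the ground: y(t) = 18.2 + (31.48) t − 3.090 t². Setting y = 0 and taking the positive root: t = [31.48 + √(31.48² + 2·6.18·18.2)] / 6.18 = (31.48 + 34.87) / 6.18 = 10.74 s.
Horizontal distance: R = vₓ t = 69.39 × 10.74 = 745.0 m.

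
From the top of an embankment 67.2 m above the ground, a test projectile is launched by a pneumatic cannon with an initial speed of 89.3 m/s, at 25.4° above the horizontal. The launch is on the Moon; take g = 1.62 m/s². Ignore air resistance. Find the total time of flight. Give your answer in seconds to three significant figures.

49.0 s

Horizontal component vₓ = 89.30 cos 25.4° = 80.67 m/s; vertical v_y0 = 89.30 sin 25.4° = 38.30 m/s.
The projectile lands when y = 67.2 + (38.30) t − ½·1.62·t² = 0. Positive root: t = (38.30 + √(38.30² + 2·1.62·67.2)) / 1.62 = (38.30 + 41.05) / 1.62 = 48.98 s.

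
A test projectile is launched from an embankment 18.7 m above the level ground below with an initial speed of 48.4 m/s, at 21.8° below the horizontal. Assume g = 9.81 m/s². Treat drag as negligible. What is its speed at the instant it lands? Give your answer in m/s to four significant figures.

Components: vₓ = 48.40 cos 21.8° = 44.94 m/s, v_y0 = −17.97 m/s (downward).
Vertical motion (up positive, ground at y = 0): 4.905 t² − (−17.97) t − 18.7 = 0, so t = (−17.97 + √(17.97² + 2·9.81·18.7)) / 9.81 = (−17.97 + 26.27) / 9.81 = 0.8454 s.
Vertical velocity at impact: v_y = v_y0 − g t = −17.97 − 9.81 × 0.8454 = −26.27 m/s.
Speed: |v| = √(vₓ² + v_y²) = √(44.94² + 26.27²) = 52.05 m/s.

52.05 m/s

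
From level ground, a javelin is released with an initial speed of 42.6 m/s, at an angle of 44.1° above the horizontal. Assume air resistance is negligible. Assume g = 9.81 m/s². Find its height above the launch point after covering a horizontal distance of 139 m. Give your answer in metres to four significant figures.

Horizontal component vₓ = 42.60 cos 44.1° = 30.59 m/s; vertical v_y0 = 42.60 sin 44.1° = 29.65 m/s.
x = vₓ t ⇒ t = 139/30.59 = 4.544 s.
Height: y = v_y0 t − ½ g t² = 29.65 × 4.544 − 4.905 × 4.544² = 134.7 − 101.3 = 33.44 m.

33.44 m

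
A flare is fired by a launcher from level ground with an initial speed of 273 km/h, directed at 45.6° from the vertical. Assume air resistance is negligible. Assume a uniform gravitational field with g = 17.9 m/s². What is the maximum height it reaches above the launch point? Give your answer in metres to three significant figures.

78.6 m

Convert: 273 km/h = 273/3.6 = 75.83 m/s.
vₓ = 75.83 sin 45.6° = 54.18 m/s; v_y0 = 75.83 cos 45.6° = 53.06 m/s.
Maximum height: H = v_y0² / (2g) = 53.06² / (2 × 17.9) = 78.63 m.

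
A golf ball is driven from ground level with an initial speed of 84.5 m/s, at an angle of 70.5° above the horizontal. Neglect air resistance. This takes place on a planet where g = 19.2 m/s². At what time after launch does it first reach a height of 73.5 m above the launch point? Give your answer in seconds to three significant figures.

Components: vₓ = 84.50 cos 70.5° = 28.21 m/s, v_y0 = 84.50 sin 70.5° = 79.65 m/s.
Require v_y0 t − ½ g t² = 73.5, i.e. 9.600 t² − 79.65 t + 73.5 = 0.
t = [79.65 ± √(79.65² − 2·19.2·73.5)] / 19.2 = (79.65 ± 59.35) / 19.2, so t = 1.058 s or t = 7.240 s.
The first (ascending) time is 1.058 s.

1.06 s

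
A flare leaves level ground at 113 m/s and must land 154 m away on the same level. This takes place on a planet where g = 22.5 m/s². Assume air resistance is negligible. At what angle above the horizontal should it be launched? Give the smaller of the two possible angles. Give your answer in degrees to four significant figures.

From R = (v₀²/g) sin 2θ: sin 2θ = 22.5 × 154 / 12769 = 0.2714.
2θ = 15.75° or 180° − 15.75° = 164.3°, so θ = 7.873° or 82.13°.
The smaller angle is 7.873°.

7.873°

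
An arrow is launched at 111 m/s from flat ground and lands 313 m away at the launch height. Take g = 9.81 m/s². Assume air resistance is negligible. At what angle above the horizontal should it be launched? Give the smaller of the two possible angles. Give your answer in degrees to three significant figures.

7.22°

R = v₀² sin 2θ / g gives sin 2θ = gR/v₀² = 9.81·313/111² = 0.2492.
2θ = 14.43° or 180° − 14.43° = 165.6°, so θ = 7.215° or 82.78°.
The smaller angle is 7.215°.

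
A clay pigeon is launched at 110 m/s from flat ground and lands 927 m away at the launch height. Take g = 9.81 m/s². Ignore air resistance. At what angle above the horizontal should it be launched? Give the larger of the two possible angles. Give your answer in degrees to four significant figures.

65.64°

From R = (v₀²/g) sin 2θ: sin 2θ = 9.81 × 927 / 12100 = 0.7516.
2θ = 48.73° or 180° − 48.73° = 131.3°, so θ = 24.36° or 65.64°.
The larger angle is 65.64°.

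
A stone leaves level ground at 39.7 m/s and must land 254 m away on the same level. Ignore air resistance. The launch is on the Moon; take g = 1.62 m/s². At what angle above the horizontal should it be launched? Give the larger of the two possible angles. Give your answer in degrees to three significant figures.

R = v₀² sin 2θ / g gives sin 2θ = gR/v₀² = 1.62·254/39.7² = 0.2611.
2θ = 15.13° or 180° − 15.13° = 164.9°, so θ = 7.567° or 82.43°.
The larger angle is 82.43°.

82.4°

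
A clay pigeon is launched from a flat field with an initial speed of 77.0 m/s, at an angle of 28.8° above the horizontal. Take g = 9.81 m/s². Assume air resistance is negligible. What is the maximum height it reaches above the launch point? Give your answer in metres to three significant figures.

70.1 m

Resolve: vₓ = 77.00 cos 28.8° = 67.48 m/s and v_y0 = 77.00 sin 28.8° = 37.10 m/s.
Peak height H = v_y0² / (2g) = 1376.0 / 19.62 = 70.13 m.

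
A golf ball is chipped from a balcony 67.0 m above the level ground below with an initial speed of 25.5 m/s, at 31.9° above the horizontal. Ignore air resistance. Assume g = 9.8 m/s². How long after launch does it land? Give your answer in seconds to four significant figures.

vₓ = 25.50 cos 31.9° = 21.65 m/s; v_y0 = 25.50 sin 31.9° = 13.48 m/s.
Vertical motion (up positive, ground at y = 0): 4.900 t² − (13.48) t − 67.0 = 0, so t = (13.48 + √(13.48² + 2·9.80·67.0)) / 9.80 = (13.48 + 38.66) / 9.80 = 5.320 s.

5.320 s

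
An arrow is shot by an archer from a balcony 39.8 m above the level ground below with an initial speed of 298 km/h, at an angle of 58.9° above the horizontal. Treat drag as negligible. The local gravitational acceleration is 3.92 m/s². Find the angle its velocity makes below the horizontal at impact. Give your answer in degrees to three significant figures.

Convert: 298 km/h = 298/3.6 = 82.78 m/s.
Resolve: vₓ = 82.78 cos 58.9° = 42.76 m/s and v_y0 = 82.78 sin 58.9° = 70.88 m/s.
Vertical motion (up positive, ground at y = 0): 1.960 t² − (70.88) t − 39.8 = 0, so t = (70.88 + √(70.88² + 2·3.92·39.8)) / 3.92 = (70.88 + 73.05) / 3.92 = 36.72 s.
At impact: v_y = v_y0 − g t = −73.05 m/s; vₓ = 42.76 m/s.
Angle below horizontal: arctan(|v_y|/vₓ) = arctan(73.05/42.76) = 59.66°.

59.7°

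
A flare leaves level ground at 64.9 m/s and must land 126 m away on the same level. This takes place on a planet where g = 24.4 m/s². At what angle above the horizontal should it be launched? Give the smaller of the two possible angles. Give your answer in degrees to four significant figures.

23.44°

R = v₀² sin 2θ / g gives sin 2θ = gR/v₀² = 24.4·126/64.9² = 0.7299.
2θ = 46.88° or 180° − 46.88° = 133.1°, so θ = 23.44° or 66.56°.
The smaller angle is 23.44°.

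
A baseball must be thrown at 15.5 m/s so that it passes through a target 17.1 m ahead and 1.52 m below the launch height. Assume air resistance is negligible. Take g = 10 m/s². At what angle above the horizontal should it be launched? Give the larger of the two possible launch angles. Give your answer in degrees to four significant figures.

Trajectory: y = x tanθ − g x² (1 + tan²θ)/(2v₀²). With x = 17.1, y = −1.52, v₀ = 15.5, g = 10.0:
6.086 tan²θ − 17.1 tanθ + (4.566) = 0.
tanθ = [17.1 ± √(17.1² − 4 × 6.086 × (4.566))] / (2 × 6.086) = (17.1 ± 13.46) / 12.17, giving tanθ = 0.2988 or 2.511.
θ = 16.63° or 68.29°; the larger is 68.29°.

68.29°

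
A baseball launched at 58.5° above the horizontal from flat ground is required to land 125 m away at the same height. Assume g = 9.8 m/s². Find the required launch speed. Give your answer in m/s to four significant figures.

37.08 m/s

On level ground R = v₀² sin 2θ / g ⇒ v₀ = √(gR / sin 2θ).
v₀ = √(9.80 × 125 / sin 117.0°) = √(1225 / 0.8910) = √1374.8 = 37.08 m/s.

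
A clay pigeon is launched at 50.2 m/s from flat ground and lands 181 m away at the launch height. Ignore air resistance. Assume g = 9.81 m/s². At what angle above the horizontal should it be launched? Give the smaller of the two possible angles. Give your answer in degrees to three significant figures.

From R = (v₀²/g) sin 2θ: sin 2θ = 9.81 × 181 / 2520.0 = 0.7046.
2θ = 44.80° or 180° − 44.80° = 135.2°, so θ = 22.40° or 67.60°.
The smaller angle is 22.40°.

22.4°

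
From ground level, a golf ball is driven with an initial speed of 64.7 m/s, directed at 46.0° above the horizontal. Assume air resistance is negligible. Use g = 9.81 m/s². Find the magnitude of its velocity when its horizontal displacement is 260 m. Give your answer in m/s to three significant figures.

46.1 m/s

Components: vₓ = 64.70 cos 46.0° = 44.94 m/s, v_y0 = 64.70 sin 46.0° = 46.54 m/s.
At x = 260 m, t = x/vₓ = 260/44.94 = 5.785 s.
Vertical velocity there: v_y = v_y0 − g t = 46.54 − 9.81 × 5.785 = −10.21 m/s.
Speed: √(vₓ² + v_y²) = √(44.94² + 10.21²) = 46.09 m/s.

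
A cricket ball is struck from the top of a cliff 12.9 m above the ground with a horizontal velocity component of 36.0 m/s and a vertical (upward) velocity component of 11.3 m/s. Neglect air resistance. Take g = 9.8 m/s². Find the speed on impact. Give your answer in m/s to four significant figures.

Vertical motion (up positive, ground at y = 0): 4.900 t² − (11.30) t − 12.9 = 0, so t = (11.30 + √(11.30² + 2·9.80·12.9)) / 9.80 = (11.30 + 19.51) / 9.80 = 3.144 s.
Vertical velocity at impact: v_y = v_y0 − g t = 11.30 − 9.80 × 3.144 = −19.51 m/s.
Speed: |v| = √(vₓ² + v_y²) = √(36.00² + 19.51²) = 40.95 m/s.

40.95 m/s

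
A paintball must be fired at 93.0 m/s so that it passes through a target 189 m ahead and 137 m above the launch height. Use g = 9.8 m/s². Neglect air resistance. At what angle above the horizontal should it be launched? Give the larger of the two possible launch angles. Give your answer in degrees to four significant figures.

Trajectory: y = x tanθ − g x² (1 + tan²θ)/(2v₀²). With x = 189, y = 137, v₀ = 93.0, g = 9.80:
20.24 tan²θ − 189 tanθ + (157.2) = 0.
tanθ = [189 ± √(189² − 4 × 20.24 × (157.2))] / (2 × 20.24) = (189 ± 151.6) / 40.47, giving tanθ = 0.9232 or 8.416.
θ = 42.71° or 83.22°; the larger is 83.22°.

83.22°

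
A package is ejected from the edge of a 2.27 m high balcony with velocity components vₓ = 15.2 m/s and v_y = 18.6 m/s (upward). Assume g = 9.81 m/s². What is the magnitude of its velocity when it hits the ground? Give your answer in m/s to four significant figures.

The projectile lands when y = 2.27 + (18.60) t − ½·9.81·t² = 0. Positive root: t = (18.60 + √(18.60² + 2·9.81·2.27)) / 9.81 = (18.60 + 19.76) / 9.81 = 3.910 s.
Vertical velocity at impact: v_y = v_y0 − g t = 18.60 − 9.81 × 3.910 = −19.76 m/s.
Speed: |v| = √(vₓ² + v_y²) = √(15.20² + 19.76²) = 24.93 m/s.

24.93 m/s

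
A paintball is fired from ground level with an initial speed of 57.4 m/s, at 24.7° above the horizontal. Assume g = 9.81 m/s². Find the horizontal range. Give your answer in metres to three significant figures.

255 m

Components: vₓ = 57.40 cos 24.7° = 52.15 m/s, v_y0 = 57.40 sin 24.7° = 23.99 m/s.
Flight time T = 2 v_y0 / g = 4.890 s.
Range: R = vₓ T = 52.15 × 4.890 = 255.0 m.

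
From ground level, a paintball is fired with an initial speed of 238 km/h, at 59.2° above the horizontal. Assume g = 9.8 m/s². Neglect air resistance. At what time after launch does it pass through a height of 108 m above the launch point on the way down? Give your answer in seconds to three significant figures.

Convert: 238 km/h = 238/3.6 = 66.11 m/s.
Horizontal component vₓ = 66.11 cos 59.2° = 33.85 m/s; vertical v_y0 = 66.11 sin 59.2° = 56.79 m/s.
Require v_y0 t − ½ g t² = 108, i.e. 4.900 t² − 56.79 t + 108 = 0.
t = [56.79 ± √(56.79² − 2·9.80·108)] / 9.80 = (56.79 ± 33.29) / 9.80, so t = 2.398 s or t = 9.191 s.
The descending-branch root is 9.191 s.

9.19 s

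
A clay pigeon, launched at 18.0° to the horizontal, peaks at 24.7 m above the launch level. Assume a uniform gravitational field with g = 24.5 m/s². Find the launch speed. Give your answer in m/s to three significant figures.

113 m/s

At the peak v_y = 0, so v_y0 = √(2gH) = √(2 × 24.5 × 24.7) = 34.79 m/s.
v_y0 = v₀ sin θ ⇒ v₀ = 34.79 / sin 18.0° = 112.6 m/s.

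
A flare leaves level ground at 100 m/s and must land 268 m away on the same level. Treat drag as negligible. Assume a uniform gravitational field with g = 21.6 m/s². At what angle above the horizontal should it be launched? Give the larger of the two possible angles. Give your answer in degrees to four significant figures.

72.31°

From R = (v₀²/g) sin 2θ: sin 2θ = 21.6 × 268 / 10000 = 0.5789.
2θ = 35.37° or 180° − 35.37° = 144.6°, so θ = 17.69° or 72.31°.
The larger angle is 72.31°.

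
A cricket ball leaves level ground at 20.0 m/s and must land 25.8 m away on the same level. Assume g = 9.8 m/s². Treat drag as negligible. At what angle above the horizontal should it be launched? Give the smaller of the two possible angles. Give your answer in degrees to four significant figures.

From R = (v₀²/g) sin 2θ: sin 2θ = 9.80 × 25.8 / 400.00 = 0.6321.
2θ = 39.21° or 180° − 39.21° = 140.8°, so θ = 19.60° or 70.40°.
The smaller angle is 19.60°.

19.60°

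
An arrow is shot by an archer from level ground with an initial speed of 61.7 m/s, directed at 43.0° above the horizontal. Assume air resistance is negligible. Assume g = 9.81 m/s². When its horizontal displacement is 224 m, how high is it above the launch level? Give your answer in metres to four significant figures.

88.02 m

Components: vₓ = 61.70 cos 43.0° = 45.12 m/s, v_y0 = 61.70 sin 43.0° = 42.08 m/s.
x = vₓ t ⇒ t = 224/45.12 = 4.964 s.
Height: y = v_y0 t − ½ g t² = 42.08 × 4.964 − 4.905 × 4.964² = 208.9 − 120.9 = 88.02 m.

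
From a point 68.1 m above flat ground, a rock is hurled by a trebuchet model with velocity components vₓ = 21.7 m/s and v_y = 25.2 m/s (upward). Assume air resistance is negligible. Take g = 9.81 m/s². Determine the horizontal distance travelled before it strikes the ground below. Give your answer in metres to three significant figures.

The projectile lands when y = 68.1 + (25.20) t − ½·9.81·t² = 0. Positive root: t = (25.20 + √(25.20² + 2·9.81·68.1)) / 9.81 = (25.20 + 44.40) / 9.81 = 7.095 s.
Horizontal distance: R = vₓ t = 21.70 × 7.095 = 154.0 m.

154 m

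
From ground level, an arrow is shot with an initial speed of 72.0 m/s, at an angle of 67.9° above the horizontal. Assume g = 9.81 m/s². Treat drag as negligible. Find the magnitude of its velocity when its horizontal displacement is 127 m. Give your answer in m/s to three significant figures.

34.1 m/s

Horizontal component vₓ = 72.00 cos 67.9° = 27.09 m/s; vertical v_y0 = 72.00 sin 67.9° = 66.71 m/s.
x = vₓ t ⇒ t = 127/27.09 = 4.688 s.
Vertical velocity there: v_y = v_y0 − g t = 66.71 − 9.81 × 4.688 = 20.72 m/s.
Speed: √(vₓ² + v_y²) = √(27.09² + 20.72²) = 34.10 m/s.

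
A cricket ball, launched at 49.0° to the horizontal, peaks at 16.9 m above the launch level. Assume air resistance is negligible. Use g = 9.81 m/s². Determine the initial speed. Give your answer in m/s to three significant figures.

24.1 m/s

At the peak v_y = 0, so v_y0 = √(2gH) = √(2 × 9.81 × 16.9) = 18.21 m/s.
v_y0 = v₀ sin θ ⇒ v₀ = 18.21 / sin 49.0° = 24.13 m/s.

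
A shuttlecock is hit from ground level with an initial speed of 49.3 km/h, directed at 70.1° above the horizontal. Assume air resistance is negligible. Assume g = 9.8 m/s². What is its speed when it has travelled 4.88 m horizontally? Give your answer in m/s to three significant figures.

Convert: 49.3 km/h = 49.3/3.6 = 13.69 m/s.
Horizontal component vₓ = 13.69 cos 70.1° = 4.661 m/s; vertical v_y0 = 13.69 sin 70.1° = 12.88 m/s.
x = vₓ t ⇒ t = 4.88/4.661 = 1.047 s.
Vertical velocity there: v_y = v_y0 − g t = 12.88 − 9.80 × 1.047 = 2.617 m/s.
Speed: √(vₓ² + v_y²) = √(4.661² + 2.617²) = 5.346 m/s.

5.35 m/s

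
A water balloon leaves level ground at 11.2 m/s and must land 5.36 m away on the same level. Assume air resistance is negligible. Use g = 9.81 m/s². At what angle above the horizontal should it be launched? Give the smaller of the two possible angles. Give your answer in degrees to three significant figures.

12.4°

Level-ground range R = v₀² sin(2θ)/g ⇒ sin(2θ) = gR/v₀² = 9.81 × 5.36 / 11.2² = 0.4192.
2θ = 24.78° or 180° − 24.78° = 155.2°, so θ = 12.39° or 77.61°.
The smaller angle is 12.39°.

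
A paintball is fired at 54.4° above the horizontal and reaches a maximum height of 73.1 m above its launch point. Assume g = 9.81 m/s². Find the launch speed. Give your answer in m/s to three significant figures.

46.6 m/s

At the peak v_y = 0, so v_y0 = √(2gH) = √(2 × 9.81 × 73.1) = 37.87 m/s.
v_y0 = v₀ sin θ ⇒ v₀ = 37.87 / sin 54.4° = 46.58 m/s.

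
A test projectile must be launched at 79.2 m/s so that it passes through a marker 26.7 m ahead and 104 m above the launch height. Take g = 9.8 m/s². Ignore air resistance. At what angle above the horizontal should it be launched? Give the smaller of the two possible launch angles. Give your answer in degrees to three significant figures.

76.9°

Trajectory: y = x tanθ − g x² (1 + tan²θ)/(2v₀²). With x = 26.7, y = 104, v₀ = 79.2, g = 9.80:
0.5569 tan²θ − 26.7 tanθ + (104.6) = 0.
tanθ = [26.7 ± √(26.7² − 4 × 0.5569 × (104.6))] / (2 × 0.5569) = (26.7 ± 21.91) / 1.114, giving tanθ = 4.302 or 43.64.
θ = 76.91° or 88.69°; the smaller is 76.91°.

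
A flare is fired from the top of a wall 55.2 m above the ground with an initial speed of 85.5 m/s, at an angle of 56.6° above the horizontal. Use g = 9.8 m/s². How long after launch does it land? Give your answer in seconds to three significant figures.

Horizontal component vₓ = 85.50 cos 56.6° = 47.07 m/s; vertical v_y0 = 85.50 sin 56.6° = 71.38 m/s.
With up positive and y = 0 at the ground: y(t) = 55.2 + (71.38) t − 4.900 t². Setting y = 0 and taking the positive root: t = [71.38 + √(71.38² + 2·9.80·55.2)] / 9.80 = (71.38 + 78.59) / 9.80 = 15.30 s.

15.3 s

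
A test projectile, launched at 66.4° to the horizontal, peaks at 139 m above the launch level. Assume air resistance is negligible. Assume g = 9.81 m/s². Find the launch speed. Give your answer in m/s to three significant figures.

At the peak v_y = 0, so v_y0 = √(2gH) = √(2 × 9.81 × 139) = 52.22 m/s.
v_y0 = v₀ sin θ ⇒ v₀ = 52.22 / sin 66.4° = 56.99 m/s.

57.0 m/s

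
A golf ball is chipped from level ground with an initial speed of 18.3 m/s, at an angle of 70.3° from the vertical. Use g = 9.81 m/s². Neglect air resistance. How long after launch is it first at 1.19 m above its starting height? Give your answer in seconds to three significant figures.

0.238 s

Components: vₓ = 18.30 sin 70.3° = 17.23 m/s, v_y0 = 18.30 cos 70.3° = 6.169 m/s.
Require v_y0 t − ½ g t² = 1.19, i.e. 4.905 t² − 6.169 t + 1.19 = 0.
t = [6.169 ± √(6.169² − 2·9.81·1.19)] / 9.81 = (6.169 ± 3.835) / 9.81, so t = 0.2379 s or t = 1.020 s.
The first (ascending) time is 0.2379 s.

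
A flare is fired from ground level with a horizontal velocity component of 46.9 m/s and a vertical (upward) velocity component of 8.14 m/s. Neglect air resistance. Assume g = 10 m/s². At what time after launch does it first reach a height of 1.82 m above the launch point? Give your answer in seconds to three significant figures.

Require v_y0 t − ½ g t² = 1.82, i.e. 5.000 t² − 8.140 t + 1.82 = 0.
t = [8.140 ± √(8.140² − 2·10.0·1.82)] / 10.0 = (8.140 ± 5.464) / 10.0, so t = 0.2676 s or t = 1.360 s.
The first (ascending) time is 0.2676 s.

0.268 s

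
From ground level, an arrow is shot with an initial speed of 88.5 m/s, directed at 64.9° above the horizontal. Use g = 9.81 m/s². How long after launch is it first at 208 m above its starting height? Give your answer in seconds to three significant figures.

Resolve: vₓ = 88.50 cos 64.9° = 37.54 m/s and v_y0 = 88.50 sin 64.9° = 80.14 m/s.
Set y = v_y0 t − ½ g t² = 208: 4.905 t² − 80.14 t + 208 = 0.
Quadratic formula: t = (80.14 ± √2341.9) / 9.81 = (80.14 ± 48.39) / 9.81 → t = 3.236 s or 13.10 s.
The first (ascending) time is 3.236 s.

3.24 s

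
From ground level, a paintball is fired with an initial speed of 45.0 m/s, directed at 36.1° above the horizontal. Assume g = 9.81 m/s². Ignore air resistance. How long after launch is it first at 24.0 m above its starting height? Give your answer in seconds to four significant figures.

Resolve: vₓ = 45.00 cos 36.1° = 36.36 m/s and v_y0 = 45.00 sin 36.1° = 26.51 m/s.
Set y = v_y0 t − ½ g t² = 24.0: 4.905 t² − 26.51 t + 24.0 = 0.
t = [26.51 ± √(26.51² − 2·9.81·24.0)] / 9.81 = (26.51 ± 15.23) / 9.81, so t = 1.150 s or t = 4.256 s.
The first (ascending) time is 1.150 s.

1.150 s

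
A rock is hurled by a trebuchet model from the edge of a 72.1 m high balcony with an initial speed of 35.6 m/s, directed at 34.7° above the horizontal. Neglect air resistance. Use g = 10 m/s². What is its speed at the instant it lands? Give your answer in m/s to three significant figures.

Horizontal component vₓ = 35.60 cos 34.7° = 29.27 m/s; vertical v_y0 = 35.60 sin 34.7° = 20.27 m/s.
Vertical motion (up positive, ground at y = 0): 5.000 t² − (20.27) t − 72.1 = 0, so t = (20.27 + √(20.27² + 2·10.0·72.1)) / 10.0 = (20.27 + 43.04) / 10.0 = 6.331 s.
Vertical velocity at impact: v_y = v_y0 − g t = 20.27 − 10.0 × 6.331 = −43.04 m/s.
Speed: |v| = √(vₓ² + v_y²) = √(29.27² + 43.04²) = 52.05 m/s.

52.1 m/s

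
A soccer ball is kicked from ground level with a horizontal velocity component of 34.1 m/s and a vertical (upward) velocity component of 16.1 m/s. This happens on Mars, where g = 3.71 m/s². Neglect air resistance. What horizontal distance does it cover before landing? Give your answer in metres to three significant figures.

Flight time T = 2 v_y0 / g = 8.679 s.
Horizontal distance R = vₓ T = 34.10 × 8.679 = 296.0 m.

296 m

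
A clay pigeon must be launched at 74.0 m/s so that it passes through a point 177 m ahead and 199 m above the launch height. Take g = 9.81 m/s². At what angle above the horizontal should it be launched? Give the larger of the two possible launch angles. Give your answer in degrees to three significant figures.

Trajectory: y = x tanθ − g x² (1 + tan²θ)/(2v₀²). With x = 177, y = 199, v₀ = 74.0, g = 9.81:
28.06 tan²θ − 177 tanθ + (227.1) = 0.
tanθ = [177 ± √(177² − 4 × 28.06 × (227.1))] / (2 × 28.06) = (177 ± 76.43) / 56.12, giving tanθ = 1.792 or 4.515.
θ = 60.84° or 77.51°; the larger is 77.51°.

77.5°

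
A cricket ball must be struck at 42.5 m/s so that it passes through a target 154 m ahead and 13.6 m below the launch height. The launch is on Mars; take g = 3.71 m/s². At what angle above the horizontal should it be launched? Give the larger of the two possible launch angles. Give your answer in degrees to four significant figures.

Trajectory: y = x tanθ − g x² (1 + tan²θ)/(2v₀²). With x = 154, y = −13.6, v₀ = 42.5, g = 3.71:
24.36 tan²θ − 154 tanθ + (10.76) = 0.
tanθ = [154 ± √(154² − 4 × 24.36 × (10.76))] / (2 × 24.36) = (154 ± 150.6) / 48.71, giving tanθ = 0.07063 or 6.252.
θ = 4.040° or 80.91°; the larger is 80.91°.

80.91°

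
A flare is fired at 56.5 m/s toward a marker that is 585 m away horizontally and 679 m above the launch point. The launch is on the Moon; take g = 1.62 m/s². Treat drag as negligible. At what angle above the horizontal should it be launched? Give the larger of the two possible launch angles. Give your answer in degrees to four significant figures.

78.60°

Trajectory: y = x tanθ − g x² (1 + tan²θ)/(2v₀²). With x = 585, y = 679, v₀ = 56.5, g = 1.62:
86.84 tan²θ − 585 tanθ + (765.8) = 0.
tanθ = [585 ± √(585² − 4 × 86.84 × (765.8))] / (2 × 86.84) = (585 ± 276.1) / 173.7, giving tanθ = 1.779 or 4.958.
θ = 60.66° or 78.60°; the larger is 78.60°.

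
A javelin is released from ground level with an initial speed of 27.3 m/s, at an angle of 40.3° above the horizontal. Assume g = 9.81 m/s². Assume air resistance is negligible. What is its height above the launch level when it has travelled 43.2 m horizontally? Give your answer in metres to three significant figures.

15.5 m

vₓ = 27.30 cos 40.3° = 20.82 m/s; v_y0 = 27.30 sin 40.3° = 17.66 m/s.
Time to reach x = 43.2 m: t = x/vₓ = 43.2/20.82 = 2.075 s.
Height: y = v_y0 t − ½ g t² = 17.66 × 2.075 − 4.905 × 2.075² = 36.64 − 21.12 = 15.52 m.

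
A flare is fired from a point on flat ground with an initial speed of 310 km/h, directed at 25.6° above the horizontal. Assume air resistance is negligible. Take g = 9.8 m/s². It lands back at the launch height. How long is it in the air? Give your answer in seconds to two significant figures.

Convert: 310 km/h = 310/3.6 = 86.11 m/s.
Resolve: vₓ = 86.11 cos 25.6° = 77.66 m/s and v_y0 = 86.11 sin 25.6° = 37.21 m/s.
Time of flight on level ground: T = 2 v_y0 / g = 2 × 37.21 / 9.80 = 7.593 s.

7.6 s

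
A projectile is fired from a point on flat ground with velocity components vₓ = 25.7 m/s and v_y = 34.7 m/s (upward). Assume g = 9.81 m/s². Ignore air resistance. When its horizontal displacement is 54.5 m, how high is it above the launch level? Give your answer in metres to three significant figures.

51.5 m

At x = 54.5 m, t = x/vₓ = 54.5/25.70 = 2.121 s.
Height: y = v_y0 t − ½ g t² = 34.70 × 2.121 − 4.905 × 2.121² = 73.59 − 22.06 = 51.53 m.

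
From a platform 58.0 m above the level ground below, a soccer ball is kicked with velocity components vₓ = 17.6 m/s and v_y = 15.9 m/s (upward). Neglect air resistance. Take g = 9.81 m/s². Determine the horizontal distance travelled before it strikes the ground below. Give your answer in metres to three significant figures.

95.4 m

With up positive and y = 0 at the ground: y(t) = 58.0 + (15.90) t − 4.905 t². Setting y = 0 and taking the positive root: t = [15.90 + √(15.90² + 2·9.81·58.0)] / 9.81 = (15.90 + 37.29) / 9.81 = 5.422 s.
Horizontal distance: R = vₓ t = 17.60 × 5.422 = 95.43 m.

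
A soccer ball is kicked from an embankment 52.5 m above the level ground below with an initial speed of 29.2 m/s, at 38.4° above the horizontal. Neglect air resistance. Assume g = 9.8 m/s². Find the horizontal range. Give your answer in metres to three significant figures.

Components: vₓ = 29.20 cos 38.4° = 22.88 m/s, v_y0 = 29.20 sin 38.4° = 18.14 m/s.
With up positive and y = 0 at the ground: y(t) = 52.5 + (18.14) t − 4.900 t². Setting y = 0 and taking the positive root: t = [18.14 + √(18.14² + 2·9.80·52.5)] / 9.80 = (18.14 + 36.85) / 9.80 = 5.611 s.
Horizontal distance: R = vₓ t = 22.88 × 5.611 = 128.4 m.

128 m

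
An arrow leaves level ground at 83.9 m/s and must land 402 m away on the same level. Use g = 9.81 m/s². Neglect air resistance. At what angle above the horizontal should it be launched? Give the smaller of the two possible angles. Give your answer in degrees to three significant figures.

17.0°

Level-ground range R = v₀² sin(2θ)/g ⇒ sin(2θ) = gR/v₀² = 9.81 × 402 / 83.9² = 0.5602.
2θ = 34.07° or 180° − 34.07° = 145.9°, so θ = 17.04° or 72.96°.
The smaller angle is 17.04°.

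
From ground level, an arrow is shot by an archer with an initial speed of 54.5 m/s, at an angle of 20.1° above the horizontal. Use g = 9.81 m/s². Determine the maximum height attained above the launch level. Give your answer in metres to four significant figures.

Horizontal component vₓ = 54.50 cos 20.1° = 51.18 m/s; vertical v_y0 = 54.50 sin 20.1° = 18.73 m/s.
Maximum height: H = v_y0² / (2g) = 18.73² / (2 × 9.81) = 17.88 m.

17.88 m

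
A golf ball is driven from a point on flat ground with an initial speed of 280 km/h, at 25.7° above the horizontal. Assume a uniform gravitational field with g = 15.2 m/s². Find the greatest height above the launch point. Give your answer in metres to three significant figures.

37.4 m

Convert: 280 km/h = 280/3.6 = 77.78 m/s.
Horizontal component vₓ = 77.78 cos 25.7° = 70.08 m/s; vertical v_y0 = 77.78 sin 25.7° = 33.73 m/s.
At the apex v_y = 0, so H = v_y0²/(2g) = 33.73²/30.40 = 37.42 m.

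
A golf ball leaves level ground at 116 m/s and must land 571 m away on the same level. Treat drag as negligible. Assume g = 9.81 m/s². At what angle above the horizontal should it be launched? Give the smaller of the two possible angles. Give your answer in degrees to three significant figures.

12.3°

From R = (v₀²/g) sin 2θ: sin 2θ = 9.81 × 571 / 13456 = 0.4163.
2θ = 24.60° or 180° − 24.60° = 155.4°, so θ = 12.30° or 77.70°.
The smaller angle is 12.30°.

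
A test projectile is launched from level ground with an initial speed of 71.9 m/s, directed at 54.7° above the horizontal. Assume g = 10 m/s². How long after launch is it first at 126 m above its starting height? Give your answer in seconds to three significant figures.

2.83 s

vₓ = 71.90 cos 54.7° = 41.55 m/s; v_y0 = 71.90 sin 54.7° = 58.68 m/s.
Height y(t) = 58.68 t − 5.000 t² = 126 gives 5.000 t² − 58.68 t + 126 = 0.
Quadratic formula: t = (58.68 ± √923.38) / 10.0 = (58.68 ± 30.39) / 10.0 → t = 2.829 s or 8.907 s.
The first (ascending) time is 2.829 s.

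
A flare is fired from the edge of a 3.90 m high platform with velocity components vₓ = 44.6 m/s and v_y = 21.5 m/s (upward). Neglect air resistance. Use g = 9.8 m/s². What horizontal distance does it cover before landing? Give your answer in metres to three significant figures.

203 m

Vertical motion (up positive, ground at y = 0): 4.900 t² − (21.50) t − 3.90 = 0, so t = (21.50 + √(21.50² + 2·9.80·3.90)) / 9.80 = (21.50 + 23.21) / 9.80 = 4.562 s.
Horizontal distance: R = vₓ t = 44.60 × 4.562 = 203.5 m.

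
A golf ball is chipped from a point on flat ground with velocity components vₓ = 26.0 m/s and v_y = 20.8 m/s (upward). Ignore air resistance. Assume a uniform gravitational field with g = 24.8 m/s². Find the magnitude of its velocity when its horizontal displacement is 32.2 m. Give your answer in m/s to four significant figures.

x = vₓ t ⇒ t = 32.2/26.00 = 1.238 s.
Vertical velocity there: v_y = v_y0 − g t = 20.80 − 24.8 × 1.238 = −9.914 m/s.
Speed: √(vₓ² + v_y²) = √(26.00² + 9.914²) = 27.83 m/s.

27.83 m/s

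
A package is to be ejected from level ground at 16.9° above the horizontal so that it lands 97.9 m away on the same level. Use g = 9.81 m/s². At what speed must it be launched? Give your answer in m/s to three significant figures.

From R = (v₀² / g) sin 2θ: v₀ = √(gR / sin 2θ).
v₀ = √(9.81 × 97.9 / sin 33.80°) = √(960.4 / 0.5563) = √1726.4 = 41.55 m/s.

41.6 m/s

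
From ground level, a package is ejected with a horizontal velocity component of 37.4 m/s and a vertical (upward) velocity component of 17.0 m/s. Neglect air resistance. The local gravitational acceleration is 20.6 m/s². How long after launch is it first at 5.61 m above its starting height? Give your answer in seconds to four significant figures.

0.4560 s

Require v_y0 t − ½ g t² = 5.61, i.e. 10.30 t² − 17.00 t + 5.61 = 0.
Quadratic formula: t = (17.00 ± √57.868) / 20.6 = (17.00 ± 7.607) / 20.6 → t = 0.4560 s or 1.195 s.
The first (ascending) time is 0.4560 s.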